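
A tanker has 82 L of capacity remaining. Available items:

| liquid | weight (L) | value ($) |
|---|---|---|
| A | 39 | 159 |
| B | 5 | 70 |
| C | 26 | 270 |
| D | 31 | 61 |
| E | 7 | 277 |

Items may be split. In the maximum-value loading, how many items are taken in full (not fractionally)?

Greedy by value/weight ratio, highest first.
Ratios (sorted): E 39.57, B 14.00, C 10.38, A 4.08, D 1.97
take E (7 @ 277); take B (5 @ 70); take C (26 @ 270); take A (39 @ 159); take 5/31 of D → 9.84. Capacity used 82/82.
4 item(s) taken whole; one partial (take 5/31 of D).

4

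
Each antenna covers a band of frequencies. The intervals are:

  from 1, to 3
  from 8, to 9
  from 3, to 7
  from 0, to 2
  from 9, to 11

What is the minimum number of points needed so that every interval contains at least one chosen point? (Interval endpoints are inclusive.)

3

By right end: [0,2]  [1,3]  [3,7]  [8,9]  [9,11]
[0,2] uncovered → point at 2; [3,7] uncovered → point at 7; [8,9] uncovered → point at 9.
Points: 2, 7, 9 (3 total).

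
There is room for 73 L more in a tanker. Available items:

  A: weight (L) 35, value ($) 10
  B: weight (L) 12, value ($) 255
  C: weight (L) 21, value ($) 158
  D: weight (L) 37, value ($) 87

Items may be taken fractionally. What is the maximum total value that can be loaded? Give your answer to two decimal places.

500.86

Order: B (255/12=21.25) > C (158/21=7.52) > D (87/37=2.35) > A (10/35=0.29)
Fill: take B (12 @ 255) → take C (21 @ 158) → take D (37 @ 87) → take 3/35 of A → 0.86; 73/73 used.
Total value = 500.86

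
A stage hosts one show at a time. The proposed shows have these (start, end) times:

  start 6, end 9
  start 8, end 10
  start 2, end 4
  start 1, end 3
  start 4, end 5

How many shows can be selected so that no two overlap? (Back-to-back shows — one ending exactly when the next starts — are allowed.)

3

Sorted by end: (1,3)  (2,4)  (4,5)  (6,9)  (8,10)
take (1,3); take (4,5); take (6,9); skip (8,10).
Selected 3 shows.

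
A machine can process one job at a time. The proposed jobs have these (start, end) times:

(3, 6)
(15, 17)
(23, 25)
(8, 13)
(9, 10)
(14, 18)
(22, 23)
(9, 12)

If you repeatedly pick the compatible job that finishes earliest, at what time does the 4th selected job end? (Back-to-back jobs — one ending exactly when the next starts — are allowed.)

Order by finish time; keep every interval that doesn't clash with the previous kept one.
Sorted by end: (3,6)  (9,10)  (9,12)  (8,13)  (15,17)  (14,18)  (22,23)  (23,25)
take (3,6); take (9,10); skip (9,12); take (15,17); skip (14,18); take (22,23); take (23,25).
Selected: (3,6) (9,10) (15,17) (22,23) (23,25)

23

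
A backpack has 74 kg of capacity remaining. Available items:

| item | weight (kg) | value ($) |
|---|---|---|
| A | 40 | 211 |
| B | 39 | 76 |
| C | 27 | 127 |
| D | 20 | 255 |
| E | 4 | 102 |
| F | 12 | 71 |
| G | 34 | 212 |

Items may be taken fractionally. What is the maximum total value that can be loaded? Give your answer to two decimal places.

661.10

Ratios (sorted): E 25.50, D 12.75, G 6.24, F 5.92, A 5.28, C 4.70, B 1.95
take E (4 @ 102); take D (20 @ 255); take G (34 @ 212); take F (12 @ 71); take 4/40 of A → 21.10. Capacity used 74/74.
Total value = 661.10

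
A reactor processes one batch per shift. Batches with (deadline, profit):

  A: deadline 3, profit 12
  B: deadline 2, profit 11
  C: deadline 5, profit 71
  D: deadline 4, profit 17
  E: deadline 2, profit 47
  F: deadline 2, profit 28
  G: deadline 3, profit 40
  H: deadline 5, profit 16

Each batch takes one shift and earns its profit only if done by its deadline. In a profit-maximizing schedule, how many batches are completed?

Profit order: C=71 E=47 G=40 F=28 D=17 H=16 A=12 B=11
Assign: C→slot 5, E→slot 2, G→slot 3, F→slot 1, D→slot 4, H skipped, A skipped, B skipped.
Slots: [1:F] [2:E] [3:G] [4:D] [5:C]
5 of 8 scheduled.

5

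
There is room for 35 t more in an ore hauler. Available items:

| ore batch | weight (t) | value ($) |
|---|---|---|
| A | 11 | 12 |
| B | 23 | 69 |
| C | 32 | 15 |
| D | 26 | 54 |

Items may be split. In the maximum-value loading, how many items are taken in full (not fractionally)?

Greedy by value/weight ratio, highest first.
Order: B (69/23=3.00) > D (54/26=2.08) > A (12/11=1.09) > C (15/32=0.47)
Fill: take B (23 @ 69) → take 12/26 of D → 24.92; 35/35 used.
1 item(s) taken whole; one partial (take 12/26 of D).

1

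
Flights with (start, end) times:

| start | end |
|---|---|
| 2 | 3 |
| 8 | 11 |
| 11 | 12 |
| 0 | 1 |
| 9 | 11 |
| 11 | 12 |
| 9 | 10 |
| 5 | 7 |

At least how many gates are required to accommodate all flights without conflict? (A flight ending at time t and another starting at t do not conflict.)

3

Count concurrent intervals with a sweep; the peak is the room count.
Events (time:±→running): 0:+→1 1:-→0 2:+→1 3:-→0 5:+→1 7:-→0 8:+→1 9:+→2 9:+→3 … peak 3.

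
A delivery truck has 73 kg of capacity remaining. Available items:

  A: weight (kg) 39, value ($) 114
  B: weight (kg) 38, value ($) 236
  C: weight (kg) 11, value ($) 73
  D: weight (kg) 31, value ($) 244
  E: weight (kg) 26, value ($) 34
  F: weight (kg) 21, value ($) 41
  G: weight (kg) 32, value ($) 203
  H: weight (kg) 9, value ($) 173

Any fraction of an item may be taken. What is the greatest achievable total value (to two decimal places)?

629.56

Order: H (173/9=19.22) > D (244/31=7.87) > C (73/11=6.64) > G (203/32=6.34) > B (236/38=6.21) > A (114/39=2.92) > F (41/21=1.95) > E (34/26=1.31)
Fill: take H (9 @ 173) → take D (31 @ 244) → take C (11 @ 73) → take 22/32 of G → 139.56; 73/73 used.
Total value = 629.56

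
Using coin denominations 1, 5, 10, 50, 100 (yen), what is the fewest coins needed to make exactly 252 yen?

5

252 = 2×100 + 1×50 + 2×1
Total coins = 2 + 1 + 2 = 5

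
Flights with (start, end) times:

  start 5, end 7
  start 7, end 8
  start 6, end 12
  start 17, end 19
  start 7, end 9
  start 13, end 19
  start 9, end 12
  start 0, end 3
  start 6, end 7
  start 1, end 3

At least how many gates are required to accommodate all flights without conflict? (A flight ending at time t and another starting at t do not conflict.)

3

The answer is the maximum number of intervals overlapping at any instant.
starts: [0, 1, 5, 6, 6, 7, 7, 9, 13, 17]
ends:   [3, 3, 7, 7, 8, 9, 12, 12, 19, 19]
s0→1 s1→2 e3→1 e3→0 s5→1 s6→2 s6→3  — peak 3.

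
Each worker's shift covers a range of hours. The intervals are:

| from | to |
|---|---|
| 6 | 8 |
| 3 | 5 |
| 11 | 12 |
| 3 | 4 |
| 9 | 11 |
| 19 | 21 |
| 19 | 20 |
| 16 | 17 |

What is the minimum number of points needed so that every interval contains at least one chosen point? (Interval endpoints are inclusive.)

Process intervals by earliest right end; each time one isn't hit yet, stab at its right endpoint.
By right end: [3,4]  [3,5]  [6,8]  [9,11]  [11,12]  [16,17]  [19,20]  [19,21]
[3,4] uncovered → point at 4; [6,8] uncovered → point at 8; [9,11] uncovered → point at 11; [16,17] uncovered → point at 17; [19,20] uncovered → point at 20.
Points: 4, 8, 11, 17, 20 (5 total).

5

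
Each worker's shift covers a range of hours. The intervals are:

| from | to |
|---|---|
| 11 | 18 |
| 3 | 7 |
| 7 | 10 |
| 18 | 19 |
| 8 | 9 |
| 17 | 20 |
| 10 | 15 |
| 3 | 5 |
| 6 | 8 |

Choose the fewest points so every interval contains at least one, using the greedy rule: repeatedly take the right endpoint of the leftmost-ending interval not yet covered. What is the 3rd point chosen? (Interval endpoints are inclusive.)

Process intervals by earliest right end; each time one isn't hit yet, stab at its right endpoint.
By right end: [3,5]  [3,7]  [6,8]  [8,9]  [7,10]  [10,15]  [11,18]  [18,19]  [17,20]
[3,5] uncovered → point at 5; [6,8] uncovered → point at 8; [10,15] uncovered → point at 15; [18,19] uncovered → point at 19.
Points: 5, 8, 15, 19 (4 total).

15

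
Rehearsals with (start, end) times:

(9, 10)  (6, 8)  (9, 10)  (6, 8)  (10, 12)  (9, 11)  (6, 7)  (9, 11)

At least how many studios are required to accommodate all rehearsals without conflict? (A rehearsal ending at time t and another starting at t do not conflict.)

4

The answer is the maximum number of intervals overlapping at any instant.
starts: [6, 6, 6, 9, 9, 9, 9, 10]
ends:   [7, 8, 8, 10, 10, 11, 11, 12]
s6→1 s6→2 s6→3 e7→2 e8→1 e8→0 s9→1 s9→2 s9→3 s9→4  — peak 4.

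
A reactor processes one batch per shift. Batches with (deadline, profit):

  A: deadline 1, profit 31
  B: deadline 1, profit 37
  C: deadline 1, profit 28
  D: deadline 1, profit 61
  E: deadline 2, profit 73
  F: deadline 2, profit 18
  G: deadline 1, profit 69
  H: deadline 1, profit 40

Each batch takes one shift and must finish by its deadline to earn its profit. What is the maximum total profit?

142

By profit: E(d2,73), G(d1,69), D(d1,61), H(d1,40), B(d1,37), A(d1,31), C(d1,28), F(d2,18)
E→slot 2; G→slot 1; D skipped; H skipped; B skipped; A skipped; C skipped; F skipped.
Profit = 69 + 73 = 142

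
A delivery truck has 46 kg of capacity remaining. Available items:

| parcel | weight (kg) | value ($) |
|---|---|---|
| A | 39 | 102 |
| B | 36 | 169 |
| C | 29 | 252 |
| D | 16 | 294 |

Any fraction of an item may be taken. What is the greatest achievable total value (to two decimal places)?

550.69

Greedy by value/weight ratio, highest first.
Ratios (sorted): D 18.38, C 8.69, B 4.69, A 2.62
take D (16 @ 294); take C (29 @ 252); take 1/36 of B → 4.69. Capacity used 46/46.
Total value = 550.69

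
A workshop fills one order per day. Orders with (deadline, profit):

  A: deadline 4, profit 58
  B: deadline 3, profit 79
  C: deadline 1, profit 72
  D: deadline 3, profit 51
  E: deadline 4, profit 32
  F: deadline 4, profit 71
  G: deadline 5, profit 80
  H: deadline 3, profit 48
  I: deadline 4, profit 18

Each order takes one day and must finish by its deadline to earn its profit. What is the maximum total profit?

Sort by profit descending; place each in the latest free slot ≤ its deadline.
By profit: G(d5,80), B(d3,79), C(d1,72), F(d4,71), A(d4,58), D(d3,51), H(d3,48), E(d4,32), I(d4,18)
G→slot 5; B→slot 3; C→slot 1; F→slot 4; A→slot 2; D skipped; H skipped; E skipped; I skipped.
Profit = 72 + 58 + 79 + 71 + 80 = 360

360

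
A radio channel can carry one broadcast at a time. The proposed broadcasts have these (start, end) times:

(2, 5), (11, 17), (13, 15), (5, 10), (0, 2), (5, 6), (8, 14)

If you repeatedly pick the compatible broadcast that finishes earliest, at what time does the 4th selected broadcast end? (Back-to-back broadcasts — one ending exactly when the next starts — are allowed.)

By end time: (0,2), (2,5), (5,6), (5,10), (8,14), (13,15), (11,17).
Pick (0,2); next start ≥ 2 → (2,5); next start ≥ 5 → (5,6); next start ≥ 6 → (8,14).
Selected: (0,2) (2,5) (5,6) (8,14)

14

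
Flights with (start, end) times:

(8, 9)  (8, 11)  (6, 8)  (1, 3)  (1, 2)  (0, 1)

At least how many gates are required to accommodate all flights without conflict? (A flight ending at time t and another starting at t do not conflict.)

2

The answer is the maximum number of intervals overlapping at any instant.
starts: [0, 1, 1, 6, 8, 8]
ends:   [1, 2, 3, 8, 9, 11]
s0→1 e1→0 s1→1 s1→2  — peak 2.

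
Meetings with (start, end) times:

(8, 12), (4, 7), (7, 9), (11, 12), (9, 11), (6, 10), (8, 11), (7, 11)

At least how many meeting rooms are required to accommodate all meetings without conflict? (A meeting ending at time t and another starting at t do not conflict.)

5

Events (time:±→running): 4:+→1 6:+→2 7:-→1 7:+→2 7:+→3 8:+→4 8:+→5 … peak 5.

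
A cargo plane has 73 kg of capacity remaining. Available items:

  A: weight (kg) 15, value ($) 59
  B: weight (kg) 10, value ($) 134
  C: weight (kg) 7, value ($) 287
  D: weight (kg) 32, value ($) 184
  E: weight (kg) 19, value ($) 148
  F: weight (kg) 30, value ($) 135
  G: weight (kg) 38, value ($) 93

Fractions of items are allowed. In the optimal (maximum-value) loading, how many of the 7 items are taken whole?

Sort by value per unit weight and fill in that order.
Ratios (sorted): C 41.00, B 13.40, E 7.79, D 5.75, F 4.50, A 3.93, G 2.45
take C (7 @ 287); take B (10 @ 134); take E (19 @ 148); take D (32 @ 184); take 5/30 of F → 22.50. Capacity used 73/73.
4 item(s) taken whole; one partial (take 5/30 of F).

4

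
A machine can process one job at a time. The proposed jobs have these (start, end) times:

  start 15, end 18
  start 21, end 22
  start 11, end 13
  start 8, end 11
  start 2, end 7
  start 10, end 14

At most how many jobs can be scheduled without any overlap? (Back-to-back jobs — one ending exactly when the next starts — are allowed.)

Order by finish time; keep every interval that doesn't clash with the previous kept one.
By end time: (2,7), (8,11), (11,13), (10,14), (15,18), (21,22).
Pick (2,7); next start ≥ 7 → (8,11); next start ≥ 11 → (11,13); next start ≥ 13 → (15,18); next start ≥ 18 → (21,22).
Selected 5 jobs.

5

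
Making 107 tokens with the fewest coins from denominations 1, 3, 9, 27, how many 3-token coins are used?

2

Greedy: take as many of the largest coin as possible, then repeat with the remainder.
107 − 3×27→26 − 2×9→8 − 2×3→2 − 2×1→0
Count of 3: 2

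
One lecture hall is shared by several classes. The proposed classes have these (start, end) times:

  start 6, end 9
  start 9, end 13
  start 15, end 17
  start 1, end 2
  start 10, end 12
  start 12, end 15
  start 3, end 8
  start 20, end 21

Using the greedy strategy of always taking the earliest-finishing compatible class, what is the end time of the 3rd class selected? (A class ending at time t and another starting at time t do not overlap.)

12

Greedy by earliest finish: after sorting by end time, pick each interval compatible with the last pick.
By end time: (1,2), (3,8), (6,9), (10,12), (9,13), (12,15), (15,17), (20,21).
Pick (1,2); next start ≥ 2 → (3,8); next start ≥ 8 → (10,12); next start ≥ 12 → (12,15); next start ≥ 15 → (15,17); next start ≥ 17 → (20,21).
Selected: (1,2) (3,8) (10,12) (12,15) (15,17) (20,21)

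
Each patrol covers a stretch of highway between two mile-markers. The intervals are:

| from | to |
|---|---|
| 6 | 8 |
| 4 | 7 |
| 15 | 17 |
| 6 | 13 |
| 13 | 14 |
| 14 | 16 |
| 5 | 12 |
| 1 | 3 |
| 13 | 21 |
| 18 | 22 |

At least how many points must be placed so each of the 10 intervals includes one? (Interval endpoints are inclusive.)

5

By right end: [1,3]  [4,7]  [6,8]  [5,12]  [6,13]  [13,14]  [14,16]  [15,17]  [13,21]  [18,22]
[1,3] uncovered → point at 3; [4,7] uncovered → point at 7; [13,14] uncovered → point at 14; [15,17] uncovered → point at 17; [18,22] uncovered → point at 22.
Points: 3, 7, 14, 17, 22 (5 total).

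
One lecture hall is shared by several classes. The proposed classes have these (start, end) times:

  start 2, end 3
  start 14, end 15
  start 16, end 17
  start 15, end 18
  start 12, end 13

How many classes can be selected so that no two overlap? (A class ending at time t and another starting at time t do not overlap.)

Sorted by end: (2,3)  (12,13)  (14,15)  (16,17)  (15,18)
take (2,3); take (12,13); take (14,15); take (16,17); skip (15,18).
Selected 4 classes.

4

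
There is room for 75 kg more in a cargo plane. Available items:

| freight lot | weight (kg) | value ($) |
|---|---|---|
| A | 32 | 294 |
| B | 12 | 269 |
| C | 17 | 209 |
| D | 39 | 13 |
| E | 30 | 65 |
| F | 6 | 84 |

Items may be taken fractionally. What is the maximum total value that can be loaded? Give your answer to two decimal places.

873.33

Ratios (sorted): B 22.42, F 14.00, C 12.29, A 9.19, E 2.17, D 0.33
take B (12 @ 269); take F (6 @ 84); take C (17 @ 209); take A (32 @ 294); take 8/30 of E → 17.33. Capacity used 75/75.
Total value = 873.33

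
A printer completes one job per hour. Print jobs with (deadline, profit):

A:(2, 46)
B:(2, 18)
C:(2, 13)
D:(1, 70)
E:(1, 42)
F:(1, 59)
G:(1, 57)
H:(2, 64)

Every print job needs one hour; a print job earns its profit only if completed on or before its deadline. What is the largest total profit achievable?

Profit order: D=70 H=64 F=59 G=57 A=46 E=42 B=18 C=13
Assign: D→slot 1, H→slot 2, F skipped, G skipped, A skipped, E skipped, B skipped, C skipped.
Slots: [1:D] [2:H]
Profit = 70 + 64 = 134

134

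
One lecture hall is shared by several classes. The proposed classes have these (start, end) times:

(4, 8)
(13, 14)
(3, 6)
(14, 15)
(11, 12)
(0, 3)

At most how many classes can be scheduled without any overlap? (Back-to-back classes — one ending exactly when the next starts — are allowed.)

Sorted by end: (0,3)  (3,6)  (4,8)  (11,12)  (13,14)  (14,15)
take (0,3); take (3,6); take (11,12); take (13,14); take (14,15).
Selected 5 classes.

5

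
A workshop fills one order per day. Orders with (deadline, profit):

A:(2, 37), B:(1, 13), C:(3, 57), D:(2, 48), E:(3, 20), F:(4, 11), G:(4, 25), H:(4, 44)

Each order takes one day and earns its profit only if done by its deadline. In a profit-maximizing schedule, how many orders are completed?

4

Profit order: C=57 D=48 H=44 A=37 G=25 E=20 B=13 F=11
Assign: C→slot 3, D→slot 2, H→slot 4, A→slot 1, G skipped, E skipped, B skipped, F skipped.
Slots: [1:A] [2:D] [3:C] [4:H]
4 of 8 scheduled.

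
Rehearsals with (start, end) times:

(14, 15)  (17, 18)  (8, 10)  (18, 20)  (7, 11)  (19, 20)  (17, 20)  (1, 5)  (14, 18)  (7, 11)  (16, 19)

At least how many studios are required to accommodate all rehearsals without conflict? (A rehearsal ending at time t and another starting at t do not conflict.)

4

Count concurrent intervals with a sweep; the peak is the room count.
starts: [1, 7, 7, 8, 14, 14, 16, 17, 17, 18, 19]
ends:   [5, 10, 11, 11, 15, 18, 18, 19, 20, 20, 20]
s1→1 e5→0 s7→1 s7→2 s8→3 e10→2 e11→1 e11→0 s14→1 s14→2 e15→1 s16→2 s17→3 s17→4  — peak 4.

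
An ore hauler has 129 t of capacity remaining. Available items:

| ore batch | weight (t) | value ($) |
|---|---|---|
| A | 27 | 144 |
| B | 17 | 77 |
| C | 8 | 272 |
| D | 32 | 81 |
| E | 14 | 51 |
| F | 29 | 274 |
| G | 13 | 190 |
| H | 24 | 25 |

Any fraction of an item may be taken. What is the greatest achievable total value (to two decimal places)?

1061.16

Ratios (sorted): C 34.00, G 14.62, F 9.45, A 5.33, B 4.53, E 3.64, D 2.53, H 1.04
take C (8 @ 272); take G (13 @ 190); take F (29 @ 274); take A (27 @ 144); take B (17 @ 77); take E (14 @ 51); take 21/32 of D → 53.16. Capacity used 129/129.
Total value = 1061.16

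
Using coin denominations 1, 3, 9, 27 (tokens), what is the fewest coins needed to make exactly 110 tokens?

110 − 4×27→2 − 2×1→0
Total coins = 4 + 2 = 6

6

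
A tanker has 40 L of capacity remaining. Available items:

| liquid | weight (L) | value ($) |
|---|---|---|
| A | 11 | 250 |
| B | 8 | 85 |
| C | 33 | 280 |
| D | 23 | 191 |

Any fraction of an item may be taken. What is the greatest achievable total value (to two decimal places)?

513.18

Ratios (sorted): A 22.73, B 10.62, C 8.48, D 8.30
take A (11 @ 250); take B (8 @ 85); take 21/33 of C → 178.18. Capacity used 40/40.
Total value = 513.18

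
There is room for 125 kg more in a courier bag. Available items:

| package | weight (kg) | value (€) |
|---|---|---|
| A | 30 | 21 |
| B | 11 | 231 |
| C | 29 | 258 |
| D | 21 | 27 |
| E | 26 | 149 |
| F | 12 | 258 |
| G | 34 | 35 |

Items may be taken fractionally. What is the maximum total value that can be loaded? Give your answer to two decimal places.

949.76

Ratios (sorted): F 21.50, B 21.00, C 8.90, E 5.73, D 1.29, G 1.03, A 0.70
take F (12 @ 258); take B (11 @ 231); take C (29 @ 258); take E (26 @ 149); take D (21 @ 27); take 26/34 of G → 26.76. Capacity used 125/125.
Total value = 949.76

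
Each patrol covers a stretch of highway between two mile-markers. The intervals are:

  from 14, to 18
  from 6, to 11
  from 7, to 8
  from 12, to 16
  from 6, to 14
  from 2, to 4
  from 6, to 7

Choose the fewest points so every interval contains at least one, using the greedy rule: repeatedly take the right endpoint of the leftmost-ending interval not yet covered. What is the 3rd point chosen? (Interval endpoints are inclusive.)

Process intervals by earliest right end; each time one isn't hit yet, stab at its right endpoint.
By right end: [2,4]  [6,7]  [7,8]  [6,11]  [6,14]  [12,16]  [14,18]
[2,4] uncovered → point at 4; [6,7] uncovered → point at 7; [12,16] uncovered → point at 16.
Points: 4, 7, 16 (3 total).

16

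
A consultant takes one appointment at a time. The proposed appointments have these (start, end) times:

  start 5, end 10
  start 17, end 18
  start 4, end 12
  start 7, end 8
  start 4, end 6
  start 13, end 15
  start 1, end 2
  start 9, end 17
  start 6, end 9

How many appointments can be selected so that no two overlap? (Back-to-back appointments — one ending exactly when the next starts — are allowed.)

Sort by end time and greedily take each interval whose start is ≥ the last chosen end.
By end time: (1,2), (4,6), (7,8), (6,9), (5,10), (4,12), (13,15), (9,17), (17,18).
Pick (1,2); next start ≥ 2 → (4,6); next start ≥ 6 → (7,8); next start ≥ 8 → (13,15); next start ≥ 15 → (17,18).
Selected 5 appointments.

5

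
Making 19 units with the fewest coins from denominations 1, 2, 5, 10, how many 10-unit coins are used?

1

Use the largest denomination that fits, subtract, and repeat.
19 − 1×10→9 − 1×5→4 − 2×2→0
Count of 10: 1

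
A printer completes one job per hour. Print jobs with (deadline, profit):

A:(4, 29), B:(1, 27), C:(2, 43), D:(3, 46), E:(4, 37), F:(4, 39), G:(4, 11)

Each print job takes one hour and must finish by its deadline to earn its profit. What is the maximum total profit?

Sort by profit descending; place each in the latest free slot ≤ its deadline.
Profit order: D=46 C=43 F=39 E=37 A=29 B=27 G=11
Assign: D→slot 3, C→slot 2, F→slot 4, E→slot 1, A skipped, B skipped, G skipped.
Slots: [1:E] [2:C] [3:D] [4:F]
Profit = 37 + 43 + 46 + 39 = 165

165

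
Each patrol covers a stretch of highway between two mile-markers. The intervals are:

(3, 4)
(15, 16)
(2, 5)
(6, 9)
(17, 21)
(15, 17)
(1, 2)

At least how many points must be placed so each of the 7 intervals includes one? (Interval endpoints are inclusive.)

Sort by right endpoint; whenever an interval is uncovered, place a point at its right end.
By right end: [1,2]  [3,4]  [2,5]  [6,9]  [15,16]  [15,17]  [17,21]
[1,2] uncovered → point at 2; [3,4] uncovered → point at 4; [6,9] uncovered → point at 9; [15,16] uncovered → point at 16; [17,21] uncovered → point at 21.
Points: 2, 4, 9, 16, 21 (5 total).

5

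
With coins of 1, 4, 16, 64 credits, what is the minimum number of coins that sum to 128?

2

Use the largest denomination that fits, subtract, and repeat.
128 = 2×64
Total coins = 2 = 2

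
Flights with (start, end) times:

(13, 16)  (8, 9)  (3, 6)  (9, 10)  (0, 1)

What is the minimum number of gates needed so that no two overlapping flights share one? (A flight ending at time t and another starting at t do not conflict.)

starts: [0, 3, 8, 9, 13]
ends:   [1, 6, 9, 10, 16]
s0→1  — peak 1.

1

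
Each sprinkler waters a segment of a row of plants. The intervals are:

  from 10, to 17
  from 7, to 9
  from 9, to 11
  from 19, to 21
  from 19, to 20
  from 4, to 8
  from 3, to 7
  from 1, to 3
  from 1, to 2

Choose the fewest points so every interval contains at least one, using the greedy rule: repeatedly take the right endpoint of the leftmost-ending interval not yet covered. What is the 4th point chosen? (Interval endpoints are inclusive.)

20

Sort by right endpoint; whenever an interval is uncovered, place a point at its right end.
Sorted: [1,2] [1,3] [3,7] [4,8] [7,9] [9,11] [10,17] [19,20] [19,21]
{[1,2],[1,3]} hit by 2; {[3,7],[4,8],[7,9]} hit by 7; {[9,11],[10,17]} hit by 11; {[19,20],[19,21]} hit by 20.
Points: 2, 7, 11, 20 (4 total).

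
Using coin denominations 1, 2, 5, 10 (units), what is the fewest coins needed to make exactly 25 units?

3

Greedy: take as many of the largest coin as possible, then repeat with the remainder.
25 − 2×10→5 − 1×5→0
Total coins = 2 + 1 = 3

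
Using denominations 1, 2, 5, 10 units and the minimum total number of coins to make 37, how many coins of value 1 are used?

0

Use the largest denomination that fits, subtract, and repeat.
37 − 3×10→7 − 1×5→2 − 1×2→0
Count of 1: 0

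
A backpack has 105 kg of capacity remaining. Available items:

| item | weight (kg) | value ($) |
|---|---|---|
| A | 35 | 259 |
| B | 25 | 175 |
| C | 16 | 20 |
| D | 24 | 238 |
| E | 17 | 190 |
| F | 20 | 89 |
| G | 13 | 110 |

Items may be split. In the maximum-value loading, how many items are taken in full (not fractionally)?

Sort by value per unit weight and fill in that order.
Order: E (190/17=11.18) > D (238/24=9.92) > G (110/13=8.46) > A (259/35=7.40) > B (175/25=7.00) > F (89/20=4.45) > C (20/16=1.25)
Fill: take E (17 @ 190) → take D (24 @ 238) → take G (13 @ 110) → take A (35 @ 259) → take 16/25 of B → 112.00; 105/105 used.
4 item(s) taken whole; one partial (take 16/25 of B).

4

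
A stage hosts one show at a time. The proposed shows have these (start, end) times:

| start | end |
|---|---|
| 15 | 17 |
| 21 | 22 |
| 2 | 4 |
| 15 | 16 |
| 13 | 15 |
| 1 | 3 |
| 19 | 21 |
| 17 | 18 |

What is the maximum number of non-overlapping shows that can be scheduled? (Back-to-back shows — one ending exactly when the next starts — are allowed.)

6

Sorted by end: (1,3)  (2,4)  (13,15)  (15,16)  (15,17)  (17,18)  (19,21)  (21,22)
take (1,3); take (13,15); take (15,16); take (17,18); take (19,21); take (21,22).
Selected 6 shows.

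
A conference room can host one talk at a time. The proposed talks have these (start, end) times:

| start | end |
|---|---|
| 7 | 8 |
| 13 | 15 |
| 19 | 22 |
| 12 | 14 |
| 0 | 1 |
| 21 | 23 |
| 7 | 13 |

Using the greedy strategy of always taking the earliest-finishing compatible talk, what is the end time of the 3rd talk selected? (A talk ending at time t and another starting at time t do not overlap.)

Order by finish time; keep every interval that doesn't clash with the previous kept one.
Sorted by end: (0,1)  (7,8)  (7,13)  (12,14)  (13,15)  (19,22)  (21,23)
take (0,1); take (7,8); take (12,14); skip (13,15); take (19,22); skip (21,23).
Selected: (0,1) (7,8) (12,14) (19,22)

14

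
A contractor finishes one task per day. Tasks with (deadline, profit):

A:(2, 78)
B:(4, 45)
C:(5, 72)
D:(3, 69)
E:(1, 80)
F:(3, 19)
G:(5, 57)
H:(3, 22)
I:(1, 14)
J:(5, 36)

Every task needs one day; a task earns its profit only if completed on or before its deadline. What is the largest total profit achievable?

356

Take jobs in profit order; each goes to the latest open slot no later than its deadline.
By profit: E(d1,80), A(d2,78), C(d5,72), D(d3,69), G(d5,57), B(d4,45), J(d5,36), H(d3,22), F(d3,19), I(d1,14)
E→slot 1; A→slot 2; C→slot 5; D→slot 3; G→slot 4; B skipped; J skipped; H skipped; F skipped; I skipped.
Profit = 80 + 78 + 69 + 57 + 72 = 356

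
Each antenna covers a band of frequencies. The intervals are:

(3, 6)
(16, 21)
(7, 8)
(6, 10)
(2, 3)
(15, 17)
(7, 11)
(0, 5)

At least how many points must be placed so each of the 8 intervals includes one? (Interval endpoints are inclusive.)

3

By right end: [2,3]  [0,5]  [3,6]  [7,8]  [6,10]  [7,11]  [15,17]  [16,21]
[2,3] uncovered → point at 3; [7,8] uncovered → point at 8; [15,17] uncovered → point at 17.
Points: 3, 8, 17 (3 total).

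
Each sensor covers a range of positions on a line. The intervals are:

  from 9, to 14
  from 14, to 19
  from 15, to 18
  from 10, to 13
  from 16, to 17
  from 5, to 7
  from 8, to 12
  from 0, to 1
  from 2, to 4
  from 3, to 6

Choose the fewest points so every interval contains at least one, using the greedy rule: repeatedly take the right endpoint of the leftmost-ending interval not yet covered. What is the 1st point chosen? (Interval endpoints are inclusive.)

1

Sort by right endpoint; whenever an interval is uncovered, place a point at its right end.
Sorted: [0,1] [2,4] [3,6] [5,7] [8,12] [10,13] [9,14] [16,17] [15,18] [14,19]
{[0,1]} hit by 1; {[2,4],[3,6]} hit by 4; {[5,7]} hit by 7; {[8,12],[10,13],[9,14]} hit by 12; {[16,17],[15,18],[14,19]} hit by 17.
Points: 1, 4, 7, 12, 17 (5 total).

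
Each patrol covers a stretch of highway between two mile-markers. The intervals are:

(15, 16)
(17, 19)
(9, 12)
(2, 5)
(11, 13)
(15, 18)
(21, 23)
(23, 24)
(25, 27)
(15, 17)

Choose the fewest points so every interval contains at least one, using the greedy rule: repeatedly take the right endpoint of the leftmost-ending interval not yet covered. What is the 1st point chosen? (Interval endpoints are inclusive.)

5

Sort by right endpoint; whenever an interval is uncovered, place a point at its right end.
By right end: [2,5]  [9,12]  [11,13]  [15,16]  [15,17]  [15,18]  [17,19]  [21,23]  [23,24]  [25,27]
[2,5] uncovered → point at 5; [9,12] uncovered → point at 12; [15,16] uncovered → point at 16; [17,19] uncovered → point at 19; [21,23] uncovered → point at 23; [25,27] uncovered → point at 27.
Points: 5, 12, 16, 19, 23, 27 (6 total).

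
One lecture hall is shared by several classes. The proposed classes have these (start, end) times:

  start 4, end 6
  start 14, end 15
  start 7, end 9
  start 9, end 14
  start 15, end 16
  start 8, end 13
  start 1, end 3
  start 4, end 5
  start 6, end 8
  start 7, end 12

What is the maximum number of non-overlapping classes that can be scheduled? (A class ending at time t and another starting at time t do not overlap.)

6

Greedy by earliest finish: after sorting by end time, pick each interval compatible with the last pick.
Sorted by end: (1,3)  (4,5)  (4,6)  (6,8)  (7,9)  (7,12)  (8,13)  (9,14)  (14,15)  (15,16)
take (1,3); take (4,5); skip (4,6); take (6,8); take (8,13); take (14,15); take (15,16).
Selected 6 classes.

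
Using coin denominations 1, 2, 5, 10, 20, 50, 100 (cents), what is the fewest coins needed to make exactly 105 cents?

105 − 1×100→5 − 1×5→0
Total coins = 1 + 1 = 2

2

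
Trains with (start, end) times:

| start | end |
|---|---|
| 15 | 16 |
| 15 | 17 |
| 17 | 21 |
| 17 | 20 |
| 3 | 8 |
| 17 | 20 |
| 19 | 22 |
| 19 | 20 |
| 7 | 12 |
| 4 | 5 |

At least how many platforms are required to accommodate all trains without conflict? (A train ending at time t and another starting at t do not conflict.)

5

The answer is the maximum number of intervals overlapping at any instant.
Events (time:±→running): 3:+→1 4:+→2 5:-→1 7:+→2 8:-→1 12:-→0 15:+→1 15:+→2 16:-→1 17:-→0 17:+→1 17:+→2 17:+→3 19:+→4 19:+→5 … peak 5.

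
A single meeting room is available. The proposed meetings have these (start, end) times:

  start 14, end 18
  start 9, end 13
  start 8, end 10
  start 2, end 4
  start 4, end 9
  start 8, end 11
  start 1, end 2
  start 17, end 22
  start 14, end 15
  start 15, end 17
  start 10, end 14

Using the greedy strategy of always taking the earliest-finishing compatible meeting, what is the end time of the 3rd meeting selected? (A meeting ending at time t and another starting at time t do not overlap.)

Sorted by end: (1,2)  (2,4)  (4,9)  (8,10)  (8,11)  (9,13)  (10,14)  (14,15)  (15,17)  (14,18)  (17,22)
take (1,2); take (2,4); take (4,9); take (9,13); take (14,15); take (15,17); take (17,22).
Selected: (1,2) (2,4) (4,9) (9,13) (14,15) (15,17) (17,22)

9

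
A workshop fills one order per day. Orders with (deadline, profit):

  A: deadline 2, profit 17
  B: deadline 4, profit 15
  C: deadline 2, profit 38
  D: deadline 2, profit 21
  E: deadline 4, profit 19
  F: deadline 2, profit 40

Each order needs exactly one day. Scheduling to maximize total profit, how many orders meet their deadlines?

4

Take jobs in profit order; each goes to the latest open slot no later than its deadline.
By profit: F(d2,40), C(d2,38), D(d2,21), E(d4,19), A(d2,17), B(d4,15)
F→slot 2; C→slot 1; D skipped; E→slot 4; A skipped; B→slot 3.
4 of 6 scheduled.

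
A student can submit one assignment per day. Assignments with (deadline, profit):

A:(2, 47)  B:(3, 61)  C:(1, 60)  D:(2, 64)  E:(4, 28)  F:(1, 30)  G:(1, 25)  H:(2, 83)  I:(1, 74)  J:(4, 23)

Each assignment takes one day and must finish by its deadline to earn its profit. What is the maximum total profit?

Profit order: H=83 I=74 D=64 B=61 C=60 A=47 F=30 E=28 G=25 J=23
Assign: H→slot 2, I→slot 1, D skipped, B→slot 3, C skipped, A skipped, F skipped, E→slot 4, G skipped, J skipped.
Slots: [1:I] [2:H] [3:B] [4:E]
Profit = 74 + 83 + 61 + 28 = 246

246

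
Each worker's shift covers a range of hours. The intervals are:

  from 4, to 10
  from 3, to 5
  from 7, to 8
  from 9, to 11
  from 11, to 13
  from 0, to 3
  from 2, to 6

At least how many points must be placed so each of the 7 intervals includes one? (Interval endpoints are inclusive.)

3

By right end: [0,3]  [3,5]  [2,6]  [7,8]  [4,10]  [9,11]  [11,13]
[0,3] uncovered → point at 3; [7,8] uncovered → point at 8; [9,11] uncovered → point at 11.
Points: 3, 8, 11 (3 total).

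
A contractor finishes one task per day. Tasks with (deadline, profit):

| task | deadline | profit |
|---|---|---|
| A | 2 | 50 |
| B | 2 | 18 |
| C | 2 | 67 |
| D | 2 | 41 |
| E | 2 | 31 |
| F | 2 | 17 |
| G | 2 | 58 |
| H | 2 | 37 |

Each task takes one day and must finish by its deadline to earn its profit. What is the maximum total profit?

Take jobs in profit order; each goes to the latest open slot no later than its deadline.
By profit: C(d2,67), G(d2,58), A(d2,50), D(d2,41), H(d2,37), E(d2,31), B(d2,18), F(d2,17)
C→slot 2; G→slot 1; A skipped; D skipped; H skipped; E skipped; B skipped; F skipped.
Profit = 58 + 67 = 125

125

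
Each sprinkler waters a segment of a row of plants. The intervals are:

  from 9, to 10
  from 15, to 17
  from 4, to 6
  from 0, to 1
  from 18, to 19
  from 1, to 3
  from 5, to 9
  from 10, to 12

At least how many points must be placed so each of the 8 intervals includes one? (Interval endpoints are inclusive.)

By right end: [0,1]  [1,3]  [4,6]  [5,9]  [9,10]  [10,12]  [15,17]  [18,19]
[0,1] uncovered → point at 1; [4,6] uncovered → point at 6; [9,10] uncovered → point at 10; [15,17] uncovered → point at 17; [18,19] uncovered → point at 19.
Points: 1, 6, 10, 17, 19 (5 total).

5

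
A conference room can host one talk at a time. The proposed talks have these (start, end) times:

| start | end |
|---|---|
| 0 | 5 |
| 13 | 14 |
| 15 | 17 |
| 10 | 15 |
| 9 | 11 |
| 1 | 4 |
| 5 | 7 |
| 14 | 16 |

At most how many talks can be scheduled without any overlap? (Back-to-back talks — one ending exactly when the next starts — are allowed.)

Sorted by end: (1,4)  (0,5)  (5,7)  (9,11)  (13,14)  (10,15)  (14,16)  (15,17)
take (1,4); take (5,7); take (9,11); take (13,14); take (14,16).
Selected 5 talks.

5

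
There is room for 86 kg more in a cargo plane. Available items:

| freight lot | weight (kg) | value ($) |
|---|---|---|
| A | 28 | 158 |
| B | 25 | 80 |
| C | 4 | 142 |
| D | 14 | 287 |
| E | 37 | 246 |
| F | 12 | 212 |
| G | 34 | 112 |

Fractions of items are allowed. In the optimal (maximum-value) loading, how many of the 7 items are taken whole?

4

Order: C (142/4=35.50) > D (287/14=20.50) > F (212/12=17.67) > E (246/37=6.65) > A (158/28=5.64) > G (112/34=3.29) > B (80/25=3.20)
Fill: take C (4 @ 142) → take D (14 @ 287) → take F (12 @ 212) → take E (37 @ 246) → take 19/28 of A → 107.21; 86/86 used.
4 item(s) taken whole; one partial (take 19/28 of A).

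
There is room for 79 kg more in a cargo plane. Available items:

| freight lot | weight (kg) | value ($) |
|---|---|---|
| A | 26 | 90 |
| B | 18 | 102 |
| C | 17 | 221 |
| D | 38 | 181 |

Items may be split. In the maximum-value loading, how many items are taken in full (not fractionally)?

3

Ratios (sorted): C 13.00, B 5.67, D 4.76, A 3.46
take C (17 @ 221); take B (18 @ 102); take D (38 @ 181); take 6/26 of A → 20.77. Capacity used 79/79.
3 item(s) taken whole; one partial (take 6/26 of A).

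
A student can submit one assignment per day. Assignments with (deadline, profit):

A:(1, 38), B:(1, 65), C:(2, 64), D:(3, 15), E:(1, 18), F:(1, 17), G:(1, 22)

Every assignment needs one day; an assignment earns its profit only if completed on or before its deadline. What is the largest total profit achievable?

Take jobs in profit order; each goes to the latest open slot no later than its deadline.
Profit order: B=65 C=64 A=38 G=22 E=18 F=17 D=15
Assign: B→slot 1, C→slot 2, A skipped, G skipped, E skipped, F skipped, D→slot 3.
Slots: [1:B] [2:C] [3:D]
Profit = 65 + 64 + 15 = 144

144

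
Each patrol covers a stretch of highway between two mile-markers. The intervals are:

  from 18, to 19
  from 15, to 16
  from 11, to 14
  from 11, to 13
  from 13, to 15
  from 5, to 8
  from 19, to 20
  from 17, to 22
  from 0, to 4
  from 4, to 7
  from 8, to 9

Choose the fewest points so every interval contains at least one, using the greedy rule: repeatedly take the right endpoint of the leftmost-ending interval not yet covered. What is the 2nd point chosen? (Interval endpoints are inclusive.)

By right end: [0,4]  [4,7]  [5,8]  [8,9]  [11,13]  [11,14]  [13,15]  [15,16]  [18,19]  [19,20]  [17,22]
[0,4] uncovered → point at 4; [5,8] uncovered → point at 8; [11,13] uncovered → point at 13; [15,16] uncovered → point at 16; [18,19] uncovered → point at 19.
Points: 4, 8, 13, 16, 19 (5 total).

8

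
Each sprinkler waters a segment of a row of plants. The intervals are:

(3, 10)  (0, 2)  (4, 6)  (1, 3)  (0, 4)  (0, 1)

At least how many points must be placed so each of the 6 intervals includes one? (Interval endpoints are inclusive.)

2

Sort by right endpoint; whenever an interval is uncovered, place a point at its right end.
By right end: [0,1]  [0,2]  [1,3]  [0,4]  [4,6]  [3,10]
[0,1] uncovered → point at 1; [4,6] uncovered → point at 6.
Points: 1, 6 (2 total).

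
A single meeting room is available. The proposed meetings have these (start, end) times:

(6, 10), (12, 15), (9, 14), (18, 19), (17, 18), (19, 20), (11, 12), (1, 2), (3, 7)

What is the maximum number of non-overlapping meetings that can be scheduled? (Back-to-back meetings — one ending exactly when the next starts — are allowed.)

Greedy by earliest finish: after sorting by end time, pick each interval compatible with the last pick.
By end time: (1,2), (3,7), (6,10), (11,12), (9,14), (12,15), (17,18), (18,19), (19,20).
Pick (1,2); next start ≥ 2 → (3,7); next start ≥ 7 → (11,12); next start ≥ 12 → (12,15); next start ≥ 15 → (17,18); next start ≥ 18 → (18,19); next start ≥ 19 → (19,20).
Selected 7 meetings.

7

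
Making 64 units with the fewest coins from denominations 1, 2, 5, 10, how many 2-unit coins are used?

Use the largest denomination that fits, subtract, and repeat.
64 − 6×10→4 − 2×2→0
Count of 2: 2

2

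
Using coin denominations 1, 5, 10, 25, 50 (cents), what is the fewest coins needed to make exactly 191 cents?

7

Greedy: take as many of the largest coin as possible, then repeat with the remainder.
191 = 3×50 + 1×25 + 1×10 + 1×5 + 1×1
Total coins = 3 + 1 + 1 + 1 + 1 = 7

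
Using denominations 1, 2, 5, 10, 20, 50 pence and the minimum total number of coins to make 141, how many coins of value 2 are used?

Use the largest denomination that fits, subtract, and repeat.
141 = 2×50 + 2×20 + 1×1
Count of 2: 0

0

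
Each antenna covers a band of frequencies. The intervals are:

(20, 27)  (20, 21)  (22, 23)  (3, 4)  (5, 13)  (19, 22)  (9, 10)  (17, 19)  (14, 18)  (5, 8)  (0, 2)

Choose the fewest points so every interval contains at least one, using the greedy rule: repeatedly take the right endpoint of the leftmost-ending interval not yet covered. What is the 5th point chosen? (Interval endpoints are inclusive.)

18

By right end: [0,2]  [3,4]  [5,8]  [9,10]  [5,13]  [14,18]  [17,19]  [20,21]  [19,22]  [22,23]  [20,27]
[0,2] uncovered → point at 2; [3,4] uncovered → point at 4; [5,8] uncovered → point at 8; [9,10] uncovered → point at 10; [14,18] uncovered → point at 18; [20,21] uncovered → point at 21; [22,23] uncovered → point at 23.
Points: 2, 4, 8, 10, 18, 21, 23 (7 total).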